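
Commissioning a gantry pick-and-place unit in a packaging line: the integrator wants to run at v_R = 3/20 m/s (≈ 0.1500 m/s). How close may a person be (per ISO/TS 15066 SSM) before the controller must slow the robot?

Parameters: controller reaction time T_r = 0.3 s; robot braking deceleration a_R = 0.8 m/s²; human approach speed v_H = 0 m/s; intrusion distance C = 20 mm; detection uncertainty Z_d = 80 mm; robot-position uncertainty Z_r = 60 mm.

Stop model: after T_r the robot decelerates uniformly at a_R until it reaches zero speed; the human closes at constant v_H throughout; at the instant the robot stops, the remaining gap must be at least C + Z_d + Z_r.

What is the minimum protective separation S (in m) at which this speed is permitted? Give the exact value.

S_min = 701/3200 m = 0.2191 m

T_s = v_R/a_R = (3/20)/(4/5) = 0.1875 s
reaction-phase robot travel = 0.1500·0.3000 = 0.0450 m
robot covers 0.1500·0.1875 − ½·0.8000·0.1875² = 0.0141 m while stopping
person approaches 0.0000·(0.3000+0.1875) = 0.0000 m
C+Z_d+Z_r = 0.0200+0.0800+0.0600 = 0.1600 m
S_min ≈ 0.0450+0.0141+0.0000+0.1600  ⇒  S_min = 701/3200 m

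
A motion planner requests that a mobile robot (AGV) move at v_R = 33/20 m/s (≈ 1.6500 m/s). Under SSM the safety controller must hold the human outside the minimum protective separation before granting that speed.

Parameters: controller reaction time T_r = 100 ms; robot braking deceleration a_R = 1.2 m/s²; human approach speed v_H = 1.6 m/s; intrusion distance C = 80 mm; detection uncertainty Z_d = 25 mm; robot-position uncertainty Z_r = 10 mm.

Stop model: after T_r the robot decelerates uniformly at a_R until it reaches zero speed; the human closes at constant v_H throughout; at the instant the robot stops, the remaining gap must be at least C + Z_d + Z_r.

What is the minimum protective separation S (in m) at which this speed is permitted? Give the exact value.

S_min = 6039/1600 m = 3.7744 m

stop time T_s = (33/20)/(6/5) = 1.3750 s
robot covers v_R·T_r = 1.6500·0.1000 = 0.1650 m before braking
robot under decel: 1.6500²/(2·1.2000) = 1.1344 m
human closes 1.6000·1.4750 = 2.3600 m
C+Z_d+Z_r = 0.0800+0.0250+0.0100 = 0.1150 m
S_min ≈ 0.1650+1.1344+2.3600+0.1150  ⇒  S_min = 6039/1600 m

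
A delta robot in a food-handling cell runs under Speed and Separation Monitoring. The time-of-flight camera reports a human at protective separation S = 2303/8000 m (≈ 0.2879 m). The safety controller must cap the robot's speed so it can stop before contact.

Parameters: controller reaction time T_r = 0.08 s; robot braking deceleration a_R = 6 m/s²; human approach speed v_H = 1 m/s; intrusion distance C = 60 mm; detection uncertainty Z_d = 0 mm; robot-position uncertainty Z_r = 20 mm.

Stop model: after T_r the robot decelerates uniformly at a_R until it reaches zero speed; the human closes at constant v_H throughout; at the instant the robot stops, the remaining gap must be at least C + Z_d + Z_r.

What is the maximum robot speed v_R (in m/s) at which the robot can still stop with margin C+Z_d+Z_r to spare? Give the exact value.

collect terms ⇒ (1/12)·v_R² + (37/150)·v_R + (-1023/8000) = 0
  disc = (37/150)² − 4·(1/12)·(-1023/8000) = 37249/360000 ; √disc = 193/600
  v_R = (−(37/150) + 193/600) / (2·(1/12)) = 9/20 m/s
check:
stop time T_s = (9/20)/6 = 0.0750 s
reaction-phase robot travel = 0.4500·0.0800 = 0.0360 m
robot under decel: 0.4500²/(2·6.0000) = 0.0169 m
person approaches 1.0000·(0.0800+0.0750) = 0.1550 m
residual clearance needed = 0.0600+0.0000+0.0200 = 0.0800 m
sum ≈ 0.0360+0.0169+0.1550+0.0800 ≈ 0.2879 m = S ✓

v_R_max = 9/20 m/s = 0.4500 m/s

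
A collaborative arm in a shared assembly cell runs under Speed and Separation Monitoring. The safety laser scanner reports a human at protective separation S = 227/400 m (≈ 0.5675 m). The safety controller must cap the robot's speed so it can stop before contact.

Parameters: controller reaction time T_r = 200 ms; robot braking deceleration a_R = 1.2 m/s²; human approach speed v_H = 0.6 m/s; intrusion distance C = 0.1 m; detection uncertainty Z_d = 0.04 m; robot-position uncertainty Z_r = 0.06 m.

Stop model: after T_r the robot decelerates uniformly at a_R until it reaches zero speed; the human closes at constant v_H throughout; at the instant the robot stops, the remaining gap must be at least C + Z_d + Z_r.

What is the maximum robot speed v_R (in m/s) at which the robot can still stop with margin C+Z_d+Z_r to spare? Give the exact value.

at the boundary: (5/12)·v² + (7/10)·v + (-99/400) = 0
  disc = (7/10)² − 4·(5/12)·(-99/400) = 361/400 ; √disc = 19/20
  v_R = (−(7/10) + 19/20) / (2·(5/12)) = 3/10 m/s
check:
T_s = v_R/a_R = (3/10)/(6/5) = 0.2500 s
reaction-phase robot travel = 0.3000·0.2000 = 0.0600 m
braking distance = 0.3000²/(2·1.2000) = 0.0375 m
person approaches 0.6000·(0.2000+0.2500) = 0.2700 m
residual clearance needed = 0.1000+0.0400+0.0600 = 0.2000 m
sum ≈ 0.0600+0.0375+0.2700+0.2000 ≈ 0.5675 m = S ✓

v_R_max = 3/10 m/s = 0.3000 m/s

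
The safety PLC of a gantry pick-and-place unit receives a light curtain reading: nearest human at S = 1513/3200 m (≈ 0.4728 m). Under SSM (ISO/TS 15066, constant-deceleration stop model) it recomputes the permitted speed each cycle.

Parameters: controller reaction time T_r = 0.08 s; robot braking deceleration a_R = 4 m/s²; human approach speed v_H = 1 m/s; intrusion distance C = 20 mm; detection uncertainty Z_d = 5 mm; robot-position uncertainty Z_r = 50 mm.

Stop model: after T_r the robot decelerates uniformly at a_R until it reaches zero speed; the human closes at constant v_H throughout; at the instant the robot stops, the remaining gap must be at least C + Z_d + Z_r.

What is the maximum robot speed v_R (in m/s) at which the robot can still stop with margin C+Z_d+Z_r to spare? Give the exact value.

v_R_max = 3/4 m/s = 0.7500 m/s

quadratic (1/8)·v² + (33/100)·v + (-1017/3200) = 0
  disc = (33/100)² − 4·(1/8)·(-1017/3200) = 42849/160000 ; √disc = 207/400
  v_R = (−(33/100) + 207/400) / (2·(1/8)) = 3/4 m/s
check:
T_s = v_R/a_R = (3/4)/4 = 0.1875 s
robot covers v_R·T_r = 0.7500·0.0800 = 0.0600 m before braking
robot under decel: 0.7500²/(2·4.0000) = 0.0703 m
human over T_r+T_s: 1.0000·(0.0800+0.1875) = 0.2675 m
C+Z_d+Z_r = 0.0200+0.0050+0.0500 = 0.0750 m
sum ≈ 0.0600+0.0703+0.2675+0.0750 ≈ 0.4728 m = S ✓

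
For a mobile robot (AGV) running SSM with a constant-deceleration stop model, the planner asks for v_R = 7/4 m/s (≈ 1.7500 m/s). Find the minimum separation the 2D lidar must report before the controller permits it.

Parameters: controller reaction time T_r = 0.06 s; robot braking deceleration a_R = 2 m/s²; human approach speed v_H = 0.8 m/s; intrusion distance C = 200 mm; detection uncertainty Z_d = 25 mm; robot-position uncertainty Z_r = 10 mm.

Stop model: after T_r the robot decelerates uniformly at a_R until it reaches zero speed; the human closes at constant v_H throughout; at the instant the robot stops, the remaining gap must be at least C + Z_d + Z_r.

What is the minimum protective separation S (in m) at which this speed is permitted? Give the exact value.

S_min = 14829/8000 m = 1.8536 m

stop time T_s = (7/4)/2 = 0.8750 s
robot in T_r: 1.7500·0.0600 = 0.1050 m
robot under decel: 1.7500²/(2·2.0000) = 0.7656 m
human over T_r+T_s: 0.8000·(0.0600+0.8750) = 0.7480 m
margins: 0.2000+0.0250+0.0100 = 0.2350 m
S_min ≈ 0.1050+0.7656+0.7480+0.2350  ⇒  S_min = 14829/8000 m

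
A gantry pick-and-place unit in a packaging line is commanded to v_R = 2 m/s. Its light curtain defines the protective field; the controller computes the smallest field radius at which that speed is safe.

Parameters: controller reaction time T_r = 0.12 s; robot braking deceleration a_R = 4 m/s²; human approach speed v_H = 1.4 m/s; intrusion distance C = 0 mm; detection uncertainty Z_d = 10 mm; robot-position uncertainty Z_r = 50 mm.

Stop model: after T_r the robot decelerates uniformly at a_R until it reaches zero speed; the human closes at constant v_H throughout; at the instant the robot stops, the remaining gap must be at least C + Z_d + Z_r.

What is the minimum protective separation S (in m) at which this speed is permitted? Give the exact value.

stop time T_s = 2/4 = 0.5000 s
reaction-phase robot travel = 2.0000·0.1200 = 0.2400 m
braking distance = 2.0000²/(2·4.0000) = 0.5000 m
person approaches 1.4000·(0.1200+0.5000) = 0.8680 m
residual clearance needed = 0.0000+0.0100+0.0500 = 0.0600 m
S_min ≈ 0.2400+0.5000+0.8680+0.0600  ⇒  S_min = 417/250 m

S_min = 417/250 m = 1.6680 m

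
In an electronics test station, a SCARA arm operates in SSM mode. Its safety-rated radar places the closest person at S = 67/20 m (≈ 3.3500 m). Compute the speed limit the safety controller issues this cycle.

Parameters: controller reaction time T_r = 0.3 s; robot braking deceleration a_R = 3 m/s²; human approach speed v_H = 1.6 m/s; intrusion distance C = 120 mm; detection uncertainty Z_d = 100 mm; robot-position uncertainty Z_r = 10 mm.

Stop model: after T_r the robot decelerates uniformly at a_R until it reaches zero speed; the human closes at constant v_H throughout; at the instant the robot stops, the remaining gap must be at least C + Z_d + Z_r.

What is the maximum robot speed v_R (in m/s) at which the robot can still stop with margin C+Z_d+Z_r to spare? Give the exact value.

v_R_max = 11/5 m/s = 2.2000 m/s

quadratic (1/6)·v² + (5/6)·v + (-66/25) = 0
  disc = (5/6)² − 4·(1/6)·(-66/25) = 2209/900 ; √disc = 47/30
  v_R = (−(5/6) + 47/30) / (2·(1/6)) = 11/5 m/s
check:
braking lasts T_s = (11/5)/3 = 0.7333 s
robot in T_r: 2.2000·0.3000 = 0.6600 m
robot under decel: 2.2000²/(2·3.0000) = 0.8067 m
human over T_r+T_s: 1.6000·(0.3000+0.7333) = 1.6533 m
residual clearance needed = 0.1200+0.1000+0.0100 = 0.2300 m
sum ≈ 0.6600+0.8067+1.6533+0.2300 ≈ 3.3500 m = S ✓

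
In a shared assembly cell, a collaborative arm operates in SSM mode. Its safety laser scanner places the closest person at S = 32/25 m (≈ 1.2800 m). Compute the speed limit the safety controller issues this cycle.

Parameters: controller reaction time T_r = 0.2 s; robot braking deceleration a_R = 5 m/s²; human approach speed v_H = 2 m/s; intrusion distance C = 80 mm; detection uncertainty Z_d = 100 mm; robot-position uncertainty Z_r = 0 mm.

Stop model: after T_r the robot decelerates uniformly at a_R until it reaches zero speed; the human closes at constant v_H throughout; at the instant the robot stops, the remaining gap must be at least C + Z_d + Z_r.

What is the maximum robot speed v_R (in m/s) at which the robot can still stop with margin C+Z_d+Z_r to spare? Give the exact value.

collect terms ⇒ (1/10)·v_R² + (3/5)·v_R + (-7/10) = 0
  disc = (3/5)² − 4·(1/10)·(-7/10) = 16/25 ; √disc = 4/5
  v_R = (−(3/5) + 4/5) / (2·(1/10)) = 1 m/s
check:
T_s = v_R/a_R = 1/5 = 0.2000 s
reaction-phase robot travel = 1.0000·0.2000 = 0.2000 m
robot under decel: 1.0000²/(2·5.0000) = 0.1000 m
human closes 2.0000·0.4000 = 0.8000 m
C+Z_d+Z_r = 0.0800+0.1000+0.0000 = 0.1800 m
sum ≈ 0.2000+0.1000+0.8000+0.1800 ≈ 1.2800 m = S ✓

v_R_max = 1 m/s = 1.0000 m/s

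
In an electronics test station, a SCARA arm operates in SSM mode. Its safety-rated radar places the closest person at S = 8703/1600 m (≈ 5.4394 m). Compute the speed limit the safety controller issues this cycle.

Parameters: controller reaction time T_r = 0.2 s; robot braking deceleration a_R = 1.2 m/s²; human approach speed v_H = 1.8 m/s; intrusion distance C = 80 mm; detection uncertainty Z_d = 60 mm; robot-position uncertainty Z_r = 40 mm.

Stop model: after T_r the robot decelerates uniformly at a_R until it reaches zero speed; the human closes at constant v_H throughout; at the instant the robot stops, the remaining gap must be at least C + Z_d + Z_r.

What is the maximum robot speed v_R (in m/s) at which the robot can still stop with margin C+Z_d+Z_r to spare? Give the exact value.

v_R_max = 39/20 m/s = 1.9500 m/s

quadratic (5/12)·v² + (17/10)·v + (-7839/1600) = 0
  disc = (17/10)² − 4·(5/12)·(-7839/1600) = 17689/1600 ; √disc = 133/40
  v_R = (−(17/10) + 133/40) / (2·(5/12)) = 39/20 m/s
check:
braking lasts T_s = (39/20)/(6/5) = 1.6250 s
robot in T_r: 1.9500·0.2000 = 0.3900 m
robot covers 1.9500·1.6250 − ½·1.2000·1.6250² = 1.5844 m while stopping
human closes 1.8000·1.8250 = 3.2850 m
C+Z_d+Z_r = 0.0800+0.0600+0.0400 = 0.1800 m
sum ≈ 0.3900+1.5844+3.2850+0.1800 ≈ 5.4394 m = S ✓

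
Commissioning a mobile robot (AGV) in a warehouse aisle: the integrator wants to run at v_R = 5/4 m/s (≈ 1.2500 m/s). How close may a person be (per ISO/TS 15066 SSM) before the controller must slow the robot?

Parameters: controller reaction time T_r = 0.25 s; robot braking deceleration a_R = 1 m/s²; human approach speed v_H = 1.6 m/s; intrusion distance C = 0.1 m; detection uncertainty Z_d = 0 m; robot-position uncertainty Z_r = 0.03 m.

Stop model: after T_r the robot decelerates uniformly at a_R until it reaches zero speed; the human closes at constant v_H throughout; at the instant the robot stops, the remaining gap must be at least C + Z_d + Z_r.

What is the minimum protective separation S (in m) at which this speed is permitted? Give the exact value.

S_min = 2899/800 m = 3.6237 m

stop time T_s = (5/4)/1 = 1.2500 s
robot in T_r: 1.2500·0.2500 = 0.3125 m
braking distance = 1.2500²/(2·1.0000) = 0.7812 m
person approaches 1.6000·(0.2500+1.2500) = 2.4000 m
margins: 0.1000+0.0000+0.0300 = 0.1300 m
S_min ≈ 0.3125+0.7812+2.4000+0.1300  ⇒  S_min = 2899/800 m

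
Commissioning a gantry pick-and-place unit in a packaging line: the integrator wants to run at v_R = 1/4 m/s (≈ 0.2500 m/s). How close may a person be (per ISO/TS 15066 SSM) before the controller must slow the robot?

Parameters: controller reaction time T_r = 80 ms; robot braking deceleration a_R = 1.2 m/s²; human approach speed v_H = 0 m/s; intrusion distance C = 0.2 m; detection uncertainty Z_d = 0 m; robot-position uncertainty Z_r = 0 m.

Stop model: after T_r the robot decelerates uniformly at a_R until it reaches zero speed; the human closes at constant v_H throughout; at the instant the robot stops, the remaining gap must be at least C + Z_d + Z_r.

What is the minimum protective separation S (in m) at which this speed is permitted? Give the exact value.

stop time T_s = (1/4)/(6/5) = 0.2083 s
reaction-phase robot travel = 0.2500·0.0800 = 0.0200 m
robot covers 0.2500·0.2083 − ½·1.2000·0.2083² = 0.0260 m while stopping
human over T_r+T_s: 0.0000·(0.0800+0.2083) = 0.0000 m
margins: 0.2000+0.0000+0.0000 = 0.2000 m
S_min ≈ 0.0200+0.0260+0.0000+0.2000  ⇒  S_min = 1181/4800 m

S_min = 1181/4800 m = 0.2460 m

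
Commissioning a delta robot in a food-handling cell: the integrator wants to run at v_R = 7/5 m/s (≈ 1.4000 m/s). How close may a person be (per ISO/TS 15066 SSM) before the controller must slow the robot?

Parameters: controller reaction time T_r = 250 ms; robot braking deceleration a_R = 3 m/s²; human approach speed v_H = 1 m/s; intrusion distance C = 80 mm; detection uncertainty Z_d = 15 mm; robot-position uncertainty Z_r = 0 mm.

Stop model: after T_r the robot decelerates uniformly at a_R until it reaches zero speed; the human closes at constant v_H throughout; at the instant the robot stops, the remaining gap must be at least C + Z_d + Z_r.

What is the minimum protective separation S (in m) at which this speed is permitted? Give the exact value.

stop time T_s = (7/5)/3 = 0.4667 s
reaction-phase robot travel = 1.4000·0.2500 = 0.3500 m
braking distance = 1.4000²/(2·3.0000) = 0.3267 m
person approaches 1.0000·(0.2500+0.4667) = 0.7167 m
residual clearance needed = 0.0800+0.0150+0.0000 = 0.0950 m
S_min ≈ 0.3500+0.3267+0.7167+0.0950  ⇒  S_min = 893/600 m

S_min = 893/600 m = 1.4883 m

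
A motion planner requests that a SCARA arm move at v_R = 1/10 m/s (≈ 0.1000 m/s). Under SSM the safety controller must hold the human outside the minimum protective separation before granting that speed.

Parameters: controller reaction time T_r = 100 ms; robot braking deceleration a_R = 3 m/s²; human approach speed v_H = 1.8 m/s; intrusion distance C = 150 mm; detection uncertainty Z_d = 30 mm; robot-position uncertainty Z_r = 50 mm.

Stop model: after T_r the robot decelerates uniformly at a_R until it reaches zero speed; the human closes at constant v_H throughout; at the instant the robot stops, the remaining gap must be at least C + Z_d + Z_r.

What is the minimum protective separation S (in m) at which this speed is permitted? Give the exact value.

S_min = 289/600 m = 0.4817 m

stop time T_s = (1/10)/3 = 0.0333 s
reaction-phase robot travel = 0.1000·0.1000 = 0.0100 m
robot under decel: 0.1000²/(2·3.0000) = 0.0017 m
human closes 1.8000·0.1333 = 0.2400 m
margins: 0.1500+0.0300+0.0500 = 0.2300 m
S_min ≈ 0.0100+0.0017+0.2400+0.2300  ⇒  S_min = 289/600 m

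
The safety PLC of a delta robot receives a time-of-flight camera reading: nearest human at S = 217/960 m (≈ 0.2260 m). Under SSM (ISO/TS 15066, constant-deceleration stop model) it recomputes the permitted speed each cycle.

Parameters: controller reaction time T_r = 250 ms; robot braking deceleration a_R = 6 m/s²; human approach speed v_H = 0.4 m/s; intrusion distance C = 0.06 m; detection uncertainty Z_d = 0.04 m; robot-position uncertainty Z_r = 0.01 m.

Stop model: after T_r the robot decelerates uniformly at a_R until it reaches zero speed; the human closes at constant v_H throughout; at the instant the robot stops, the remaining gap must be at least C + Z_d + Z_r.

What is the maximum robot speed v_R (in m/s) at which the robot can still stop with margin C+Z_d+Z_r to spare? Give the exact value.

quadratic (1/12)·v² + (19/60)·v + (-77/4800) = 0
  disc = (19/60)² − 4·(1/12)·(-77/4800) = 169/1600 ; √disc = 13/40
  v_R = (−(19/60) + 13/40) / (2·(1/12)) = 1/20 m/s
check:
T_s = v_R/a_R = (1/20)/6 = 0.0083 s
reaction-phase robot travel = 0.0500·0.2500 = 0.0125 m
robot under decel: 0.0500²/(2·6.0000) = 0.0002 m
human closes 0.4000·0.2583 = 0.1033 m
C+Z_d+Z_r = 0.0600+0.0400+0.0100 = 0.1100 m
sum ≈ 0.0125+0.0002+0.1033+0.1100 ≈ 0.2260 m = S ✓

v_R_max = 1/20 m/s = 0.0500 m/s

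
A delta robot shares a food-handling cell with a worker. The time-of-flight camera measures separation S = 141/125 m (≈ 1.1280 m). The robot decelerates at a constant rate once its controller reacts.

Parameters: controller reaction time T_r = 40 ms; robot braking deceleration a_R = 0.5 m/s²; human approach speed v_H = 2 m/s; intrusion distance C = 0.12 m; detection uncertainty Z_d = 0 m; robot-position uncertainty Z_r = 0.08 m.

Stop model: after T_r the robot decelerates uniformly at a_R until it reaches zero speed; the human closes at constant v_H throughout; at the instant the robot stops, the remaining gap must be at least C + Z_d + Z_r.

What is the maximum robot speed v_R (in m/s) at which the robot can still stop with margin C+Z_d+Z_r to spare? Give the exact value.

v_R_max = 1/5 m/s = 0.2000 m/s

at the boundary: (1)·v² + (101/25)·v + (-106/125) = 0
  disc = (101/25)² − 4·(1)·(-106/125) = 12321/625 ; √disc = 111/25
  v_R = (−(101/25) + 111/25) / (2·(1)) = 1/5 m/s
check:
braking lasts T_s = (1/5)/(1/2) = 0.4000 s
reaction-phase robot travel = 0.2000·0.0400 = 0.0080 m
braking distance = 0.2000²/(2·0.5000) = 0.0400 m
human over T_r+T_s: 2.0000·(0.0400+0.4000) = 0.8800 m
margins: 0.1200+0.0000+0.0800 = 0.2000 m
sum ≈ 0.0080+0.0400+0.8800+0.2000 ≈ 1.1280 m = S ✓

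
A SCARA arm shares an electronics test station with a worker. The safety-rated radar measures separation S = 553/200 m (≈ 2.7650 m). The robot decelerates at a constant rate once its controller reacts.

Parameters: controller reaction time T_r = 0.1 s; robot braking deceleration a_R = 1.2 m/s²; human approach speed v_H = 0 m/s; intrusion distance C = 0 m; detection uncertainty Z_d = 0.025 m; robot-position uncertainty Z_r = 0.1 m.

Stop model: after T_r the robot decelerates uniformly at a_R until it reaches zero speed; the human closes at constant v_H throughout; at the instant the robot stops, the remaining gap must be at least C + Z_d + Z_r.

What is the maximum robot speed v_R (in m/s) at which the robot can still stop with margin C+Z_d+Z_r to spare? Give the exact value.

v_R_max = 12/5 m/s = 2.4000 m/s

quadratic (5/12)·v² + (1/10)·v + (-66/25) = 0
  disc = (1/10)² − 4·(5/12)·(-66/25) = 441/100 ; √disc = 21/10
  v_R = (−(1/10) + 21/10) / (2·(5/12)) = 12/5 m/s
check:
T_s = v_R/a_R = (12/5)/(6/5) = 2.0000 s
reaction-phase robot travel = 2.4000·0.1000 = 0.2400 m
robot covers 2.4000·2.0000 − ½·1.2000·2.0000² = 2.4000 m while stopping
human closes 0.0000·2.1000 = 0.0000 m
margins: 0.0000+0.0250+0.1000 = 0.1250 m
sum ≈ 0.2400+2.4000+0.0000+0.1250 ≈ 2.7650 m = S ✓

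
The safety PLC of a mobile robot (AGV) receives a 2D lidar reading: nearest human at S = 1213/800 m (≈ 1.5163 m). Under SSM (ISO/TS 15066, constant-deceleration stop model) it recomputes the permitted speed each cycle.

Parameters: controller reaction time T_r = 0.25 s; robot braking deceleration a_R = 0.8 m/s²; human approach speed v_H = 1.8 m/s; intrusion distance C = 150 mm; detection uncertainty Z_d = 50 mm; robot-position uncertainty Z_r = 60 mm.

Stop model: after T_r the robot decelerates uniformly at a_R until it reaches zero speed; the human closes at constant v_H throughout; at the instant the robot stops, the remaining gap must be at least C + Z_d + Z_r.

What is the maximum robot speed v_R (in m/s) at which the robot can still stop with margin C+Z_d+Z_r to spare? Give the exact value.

at the boundary: (5/8)·v² + (5/2)·v + (-129/160) = 0
  disc = (5/2)² − 4·(5/8)·(-129/160) = 529/64 ; √disc = 23/8
  v_R = (−(5/2) + 23/8) / (2·(5/8)) = 3/10 m/s
check:
braking lasts T_s = (3/10)/(4/5) = 0.3750 s
reaction-phase robot travel = 0.3000·0.2500 = 0.0750 m
robot under decel: 0.3000²/(2·0.8000) = 0.0563 m
person approaches 1.8000·(0.2500+0.3750) = 1.1250 m
C+Z_d+Z_r = 0.1500+0.0500+0.0600 = 0.2600 m
sum ≈ 0.0750+0.0563+1.1250+0.2600 ≈ 1.5163 m = S ✓

v_R_max = 3/10 m/s = 0.3000 m/s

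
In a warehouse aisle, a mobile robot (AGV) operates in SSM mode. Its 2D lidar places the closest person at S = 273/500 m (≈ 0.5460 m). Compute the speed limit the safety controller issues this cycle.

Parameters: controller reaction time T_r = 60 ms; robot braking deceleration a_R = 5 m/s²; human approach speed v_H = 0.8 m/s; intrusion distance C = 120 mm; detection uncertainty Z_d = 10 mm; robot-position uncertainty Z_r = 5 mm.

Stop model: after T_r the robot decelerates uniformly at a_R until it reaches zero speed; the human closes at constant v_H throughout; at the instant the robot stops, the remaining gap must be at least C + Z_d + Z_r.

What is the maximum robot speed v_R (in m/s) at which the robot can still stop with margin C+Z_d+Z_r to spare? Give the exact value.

v_R_max = 11/10 m/s = 1.1000 m/s

collect terms ⇒ (1/10)·v_R² + (11/50)·v_R + (-363/1000) = 0
  disc = (11/50)² − 4·(1/10)·(-363/1000) = 121/625 ; √disc = 11/25
  v_R = (−(11/50) + 11/25) / (2·(1/10)) = 11/10 m/s
check:
braking lasts T_s = (11/10)/5 = 0.2200 s
robot covers v_R·T_r = 1.1000·0.0600 = 0.0660 m before braking
robot covers 1.1000·0.2200 − ½·5.0000·0.2200² = 0.1210 m while stopping
human over T_r+T_s: 0.8000·(0.0600+0.2200) = 0.2240 m
margins: 0.1200+0.0100+0.0050 = 0.1350 m
sum ≈ 0.0660+0.1210+0.2240+0.1350 ≈ 0.5460 m = S ✓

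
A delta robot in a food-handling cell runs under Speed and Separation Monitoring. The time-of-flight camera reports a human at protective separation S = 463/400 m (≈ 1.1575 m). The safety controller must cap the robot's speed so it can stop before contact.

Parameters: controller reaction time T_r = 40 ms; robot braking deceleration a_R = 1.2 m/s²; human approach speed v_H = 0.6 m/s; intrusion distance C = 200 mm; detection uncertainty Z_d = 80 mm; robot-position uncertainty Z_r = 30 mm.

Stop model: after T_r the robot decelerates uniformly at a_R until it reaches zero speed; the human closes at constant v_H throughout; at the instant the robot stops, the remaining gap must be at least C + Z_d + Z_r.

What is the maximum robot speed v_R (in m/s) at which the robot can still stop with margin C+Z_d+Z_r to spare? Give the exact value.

collect terms ⇒ (5/12)·v_R² + (27/50)·v_R + (-1647/2000) = 0
  disc = (27/50)² − 4·(5/12)·(-1647/2000) = 16641/10000 ; √disc = 129/100
  v_R = (−(27/50) + 129/100) / (2·(5/12)) = 9/10 m/s
check:
stop time T_s = (9/10)/(6/5) = 0.7500 s
robot covers v_R·T_r = 0.9000·0.0400 = 0.0360 m before braking
braking distance = 0.9000²/(2·1.2000) = 0.3375 m
person approaches 0.6000·(0.0400+0.7500) = 0.4740 m
C+Z_d+Z_r = 0.2000+0.0800+0.0300 = 0.3100 m
sum ≈ 0.0360+0.3375+0.4740+0.3100 ≈ 1.1575 m = S ✓

v_R_max = 9/10 m/s = 0.9000 m/s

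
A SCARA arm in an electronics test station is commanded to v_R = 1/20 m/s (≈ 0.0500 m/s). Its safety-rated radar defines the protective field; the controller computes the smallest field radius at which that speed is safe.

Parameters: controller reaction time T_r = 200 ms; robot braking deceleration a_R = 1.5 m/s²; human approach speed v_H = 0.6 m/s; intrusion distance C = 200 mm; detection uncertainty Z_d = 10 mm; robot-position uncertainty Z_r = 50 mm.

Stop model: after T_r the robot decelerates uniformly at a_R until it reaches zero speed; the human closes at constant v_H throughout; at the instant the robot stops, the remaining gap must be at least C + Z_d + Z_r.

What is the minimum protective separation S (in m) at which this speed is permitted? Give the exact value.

S_min = 493/1200 m = 0.4108 m

braking lasts T_s = (1/20)/(3/2) = 0.0333 s
robot covers v_R·T_r = 0.0500·0.2000 = 0.0100 m before braking
braking distance = 0.0500²/(2·1.5000) = 0.0008 m
human over T_r+T_s: 0.6000·(0.2000+0.0333) = 0.1400 m
residual clearance needed = 0.2000+0.0100+0.0500 = 0.2600 m
S_min ≈ 0.0100+0.0008+0.1400+0.2600  ⇒  S_min = 493/1200 m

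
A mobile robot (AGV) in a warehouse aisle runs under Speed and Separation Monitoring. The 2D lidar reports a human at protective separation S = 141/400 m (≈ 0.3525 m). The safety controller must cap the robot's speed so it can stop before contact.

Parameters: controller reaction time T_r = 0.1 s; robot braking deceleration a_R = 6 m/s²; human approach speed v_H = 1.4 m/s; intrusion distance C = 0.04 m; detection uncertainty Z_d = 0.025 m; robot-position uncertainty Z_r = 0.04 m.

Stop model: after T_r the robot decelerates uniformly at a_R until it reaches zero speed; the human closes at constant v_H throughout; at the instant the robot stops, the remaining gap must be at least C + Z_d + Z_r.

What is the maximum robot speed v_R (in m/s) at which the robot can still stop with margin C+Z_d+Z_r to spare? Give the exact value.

quadratic (1/12)·v² + (1/3)·v + (-43/400) = 0
  disc = (1/3)² − 4·(1/12)·(-43/400) = 529/3600 ; √disc = 23/60
  v_R = (−(1/3) + 23/60) / (2·(1/12)) = 3/10 m/s
check:
T_s = v_R/a_R = (3/10)/6 = 0.0500 s
robot in T_r: 0.3000·0.1000 = 0.0300 m
robot under decel: 0.3000²/(2·6.0000) = 0.0075 m
person approaches 1.4000·(0.1000+0.0500) = 0.2100 m
residual clearance needed = 0.0400+0.0250+0.0400 = 0.1050 m
sum ≈ 0.0300+0.0075+0.2100+0.1050 ≈ 0.3525 m = S ✓

v_R_max = 3/10 m/s = 0.3000 m/s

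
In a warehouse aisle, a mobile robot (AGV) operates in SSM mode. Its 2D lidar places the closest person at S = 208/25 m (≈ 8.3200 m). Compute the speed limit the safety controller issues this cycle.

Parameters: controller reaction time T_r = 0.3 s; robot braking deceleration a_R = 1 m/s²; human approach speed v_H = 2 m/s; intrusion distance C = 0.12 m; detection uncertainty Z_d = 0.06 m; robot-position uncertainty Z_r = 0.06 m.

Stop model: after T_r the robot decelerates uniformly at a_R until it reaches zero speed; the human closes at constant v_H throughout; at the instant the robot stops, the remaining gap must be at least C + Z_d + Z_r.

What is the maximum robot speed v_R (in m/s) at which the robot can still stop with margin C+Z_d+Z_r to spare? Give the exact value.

v_R_max = 11/5 m/s = 2.2000 m/s

at the boundary: (1/2)·v² + (23/10)·v + (-187/25) = 0
  disc = (23/10)² − 4·(1/2)·(-187/25) = 81/4 ; √disc = 9/2
  v_R = (−(23/10) + 9/2) / (2·(1/2)) = 11/5 m/s
check:
braking lasts T_s = (11/5)/1 = 2.2000 s
robot in T_r: 2.2000·0.3000 = 0.6600 m
robot covers 2.2000·2.2000 − ½·1.0000·2.2000² = 2.4200 m while stopping
human over T_r+T_s: 2.0000·(0.3000+2.2000) = 5.0000 m
margins: 0.1200+0.0600+0.0600 = 0.2400 m
sum ≈ 0.6600+2.4200+5.0000+0.2400 ≈ 8.3200 m = S ✓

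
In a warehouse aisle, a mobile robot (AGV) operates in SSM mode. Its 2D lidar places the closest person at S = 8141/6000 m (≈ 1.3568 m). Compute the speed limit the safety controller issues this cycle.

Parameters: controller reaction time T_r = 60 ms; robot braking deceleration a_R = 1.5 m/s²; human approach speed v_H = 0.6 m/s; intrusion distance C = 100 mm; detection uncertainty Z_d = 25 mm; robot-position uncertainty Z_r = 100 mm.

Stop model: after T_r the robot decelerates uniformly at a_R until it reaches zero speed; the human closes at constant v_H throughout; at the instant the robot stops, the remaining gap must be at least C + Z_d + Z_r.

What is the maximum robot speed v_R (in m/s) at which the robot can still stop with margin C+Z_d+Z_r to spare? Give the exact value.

at the boundary: (1/3)·v² + (23/50)·v + (-263/240) = 0
  disc = (23/50)² − 4·(1/3)·(-263/240) = 9409/5625 ; √disc = 97/75
  v_R = (−(23/50) + 97/75) / (2·(1/3)) = 5/4 m/s
check:
T_s = v_R/a_R = (5/4)/(3/2) = 0.8333 s
reaction-phase robot travel = 1.2500·0.0600 = 0.0750 m
robot under decel: 1.2500²/(2·1.5000) = 0.5208 m
human closes 0.6000·0.8933 = 0.5360 m
C+Z_d+Z_r = 0.1000+0.0250+0.1000 = 0.2250 m
sum ≈ 0.0750+0.5208+0.5360+0.2250 ≈ 1.3568 m = S ✓

v_R_max = 5/4 m/s = 1.2500 m/s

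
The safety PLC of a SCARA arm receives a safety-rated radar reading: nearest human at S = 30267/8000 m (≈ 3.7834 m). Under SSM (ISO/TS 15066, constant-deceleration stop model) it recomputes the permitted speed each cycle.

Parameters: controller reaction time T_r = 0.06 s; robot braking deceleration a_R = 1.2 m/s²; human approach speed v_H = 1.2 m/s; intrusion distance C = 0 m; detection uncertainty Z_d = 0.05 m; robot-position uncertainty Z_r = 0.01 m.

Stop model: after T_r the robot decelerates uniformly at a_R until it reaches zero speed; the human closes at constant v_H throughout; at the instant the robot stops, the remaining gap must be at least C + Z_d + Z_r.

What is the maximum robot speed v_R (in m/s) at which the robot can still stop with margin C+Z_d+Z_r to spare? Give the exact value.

v_R_max = 39/20 m/s = 1.9500 m/s

quadratic (5/12)·v² + (53/50)·v + (-29211/8000) = 0
  disc = (53/50)² − 4·(5/12)·(-29211/8000) = 288369/40000 ; √disc = 537/200
  v_R = (−(53/50) + 537/200) / (2·(5/12)) = 39/20 m/s
check:
stop time T_s = (39/20)/(6/5) = 1.6250 s
reaction-phase robot travel = 1.9500·0.0600 = 0.1170 m
robot under decel: 1.9500²/(2·1.2000) = 1.5844 m
human over T_r+T_s: 1.2000·(0.0600+1.6250) = 2.0220 m
C+Z_d+Z_r = 0.0000+0.0500+0.0100 = 0.0600 m
sum ≈ 0.1170+1.5844+2.0220+0.0600 ≈ 3.7834 m = S ✓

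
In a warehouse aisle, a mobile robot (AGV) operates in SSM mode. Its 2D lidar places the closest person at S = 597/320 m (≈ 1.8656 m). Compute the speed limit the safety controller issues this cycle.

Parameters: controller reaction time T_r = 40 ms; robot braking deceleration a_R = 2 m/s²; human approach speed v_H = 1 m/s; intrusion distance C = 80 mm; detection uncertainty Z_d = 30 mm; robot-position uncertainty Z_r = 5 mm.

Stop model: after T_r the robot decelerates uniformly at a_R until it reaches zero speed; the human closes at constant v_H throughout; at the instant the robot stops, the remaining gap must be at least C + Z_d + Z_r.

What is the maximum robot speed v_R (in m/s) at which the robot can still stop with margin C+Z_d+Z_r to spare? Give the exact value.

v_R_max = 7/4 m/s = 1.7500 m/s

quadratic (1/4)·v² + (27/50)·v + (-2737/1600) = 0
  disc = (27/50)² − 4·(1/4)·(-2737/1600) = 80089/40000 ; √disc = 283/200
  v_R = (−(27/50) + 283/200) / (2·(1/4)) = 7/4 m/s
check:
stop time T_s = (7/4)/2 = 0.8750 s
robot covers v_R·T_r = 1.7500·0.0400 = 0.0700 m before braking
robot under decel: 1.7500²/(2·2.0000) = 0.7656 m
human closes 1.0000·0.9150 = 0.9150 m
C+Z_d+Z_r = 0.0800+0.0300+0.0050 = 0.1150 m
sum ≈ 0.0700+0.7656+0.9150+0.1150 ≈ 1.8656 m = S ✓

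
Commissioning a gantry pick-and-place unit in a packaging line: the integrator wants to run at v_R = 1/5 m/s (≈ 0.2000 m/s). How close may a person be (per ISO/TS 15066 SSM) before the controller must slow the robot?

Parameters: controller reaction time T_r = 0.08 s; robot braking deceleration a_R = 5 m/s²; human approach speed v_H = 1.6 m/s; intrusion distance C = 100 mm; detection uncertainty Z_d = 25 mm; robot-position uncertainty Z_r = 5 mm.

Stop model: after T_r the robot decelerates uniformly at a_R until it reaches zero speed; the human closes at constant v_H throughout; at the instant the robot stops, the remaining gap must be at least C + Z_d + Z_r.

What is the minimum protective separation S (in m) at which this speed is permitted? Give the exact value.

stop time T_s = (1/5)/5 = 0.0400 s
robot in T_r: 0.2000·0.0800 = 0.0160 m
robot covers 0.2000·0.0400 − ½·5.0000·0.0400² = 0.0040 m while stopping
human over T_r+T_s: 1.6000·(0.0800+0.0400) = 0.1920 m
margins: 0.1000+0.0250+0.0050 = 0.1300 m
S_min ≈ 0.0160+0.0040+0.1920+0.1300  ⇒  S_min = 171/500 m

S_min = 171/500 m = 0.3420 m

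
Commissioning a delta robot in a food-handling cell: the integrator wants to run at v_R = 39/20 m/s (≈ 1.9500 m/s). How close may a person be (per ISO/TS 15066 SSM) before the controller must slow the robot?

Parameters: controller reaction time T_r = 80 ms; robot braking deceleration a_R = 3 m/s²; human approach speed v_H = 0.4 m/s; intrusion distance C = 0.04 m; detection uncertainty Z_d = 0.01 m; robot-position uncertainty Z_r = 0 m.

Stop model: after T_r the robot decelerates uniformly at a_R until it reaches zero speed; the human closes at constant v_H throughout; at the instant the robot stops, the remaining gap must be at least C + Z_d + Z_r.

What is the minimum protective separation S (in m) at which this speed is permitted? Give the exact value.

S_min = 4527/4000 m = 1.1318 m

T_s = v_R/a_R = (39/20)/3 = 0.6500 s
robot in T_r: 1.9500·0.0800 = 0.1560 m
robot under decel: 1.9500²/(2·3.0000) = 0.6338 m
human closes 0.4000·0.7300 = 0.2920 m
C+Z_d+Z_r = 0.0400+0.0100+0.0000 = 0.0500 m
S_min ≈ 0.1560+0.6338+0.2920+0.0500  ⇒  S_min = 4527/4000 m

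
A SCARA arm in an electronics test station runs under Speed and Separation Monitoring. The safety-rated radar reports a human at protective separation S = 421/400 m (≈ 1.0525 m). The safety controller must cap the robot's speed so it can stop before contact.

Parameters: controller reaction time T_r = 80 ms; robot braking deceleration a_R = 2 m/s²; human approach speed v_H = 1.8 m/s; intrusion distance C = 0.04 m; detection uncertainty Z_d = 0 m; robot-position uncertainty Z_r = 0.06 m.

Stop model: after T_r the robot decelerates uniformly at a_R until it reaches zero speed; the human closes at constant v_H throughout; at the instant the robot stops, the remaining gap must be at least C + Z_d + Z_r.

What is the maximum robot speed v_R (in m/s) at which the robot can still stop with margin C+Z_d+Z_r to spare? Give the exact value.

v_R_max = 7/10 m/s = 0.7000 m/s

at the boundary: (1/4)·v² + (49/50)·v + (-1617/2000) = 0
  disc = (49/50)² − 4·(1/4)·(-1617/2000) = 17689/10000 ; √disc = 133/100
  v_R = (−(49/50) + 133/100) / (2·(1/4)) = 7/10 m/s
check:
stop time T_s = (7/10)/2 = 0.3500 s
robot in T_r: 0.7000·0.0800 = 0.0560 m
braking distance = 0.7000²/(2·2.0000) = 0.1225 m
person approaches 1.8000·(0.0800+0.3500) = 0.7740 m
C+Z_d+Z_r = 0.0400+0.0000+0.0600 = 0.1000 m
sum ≈ 0.0560+0.1225+0.7740+0.1000 ≈ 1.0525 m = S ✓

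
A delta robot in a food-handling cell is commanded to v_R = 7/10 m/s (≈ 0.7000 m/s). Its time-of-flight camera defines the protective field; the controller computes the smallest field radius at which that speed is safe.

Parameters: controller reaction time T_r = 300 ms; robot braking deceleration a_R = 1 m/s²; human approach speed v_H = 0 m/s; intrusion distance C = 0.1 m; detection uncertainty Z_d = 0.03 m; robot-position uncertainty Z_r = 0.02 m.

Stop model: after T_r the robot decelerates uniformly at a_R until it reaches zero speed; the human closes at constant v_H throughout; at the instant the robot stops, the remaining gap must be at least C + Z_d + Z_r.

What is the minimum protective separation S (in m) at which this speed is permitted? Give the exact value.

braking lasts T_s = (7/10)/1 = 0.7000 s
reaction-phase robot travel = 0.7000·0.3000 = 0.2100 m
robot under decel: 0.7000²/(2·1.0000) = 0.2450 m
human closes 0.0000·1.0000 = 0.0000 m
residual clearance needed = 0.1000+0.0300+0.0200 = 0.1500 m
S_min ≈ 0.2100+0.2450+0.0000+0.1500  ⇒  S_min = 121/200 m

S_min = 121/200 m = 0.6050 m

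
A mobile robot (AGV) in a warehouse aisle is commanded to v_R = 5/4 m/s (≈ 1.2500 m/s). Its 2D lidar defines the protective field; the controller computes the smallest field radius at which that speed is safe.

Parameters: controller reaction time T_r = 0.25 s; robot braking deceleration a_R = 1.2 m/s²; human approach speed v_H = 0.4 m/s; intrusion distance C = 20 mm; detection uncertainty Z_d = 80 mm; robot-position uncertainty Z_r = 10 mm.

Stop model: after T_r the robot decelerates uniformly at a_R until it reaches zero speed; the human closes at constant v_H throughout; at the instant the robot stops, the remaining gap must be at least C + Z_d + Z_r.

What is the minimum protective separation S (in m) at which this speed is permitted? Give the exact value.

S_min = 7633/4800 m = 1.5902 m

braking lasts T_s = (5/4)/(6/5) = 1.0417 s
reaction-phase robot travel = 1.2500·0.2500 = 0.3125 m
robot under decel: 1.2500²/(2·1.2000) = 0.6510 m
person approaches 0.4000·(0.2500+1.0417) = 0.5167 m
residual clearance needed = 0.0200+0.0800+0.0100 = 0.1100 m
S_min ≈ 0.3125+0.6510+0.5167+0.1100  ⇒  S_min = 7633/4800 m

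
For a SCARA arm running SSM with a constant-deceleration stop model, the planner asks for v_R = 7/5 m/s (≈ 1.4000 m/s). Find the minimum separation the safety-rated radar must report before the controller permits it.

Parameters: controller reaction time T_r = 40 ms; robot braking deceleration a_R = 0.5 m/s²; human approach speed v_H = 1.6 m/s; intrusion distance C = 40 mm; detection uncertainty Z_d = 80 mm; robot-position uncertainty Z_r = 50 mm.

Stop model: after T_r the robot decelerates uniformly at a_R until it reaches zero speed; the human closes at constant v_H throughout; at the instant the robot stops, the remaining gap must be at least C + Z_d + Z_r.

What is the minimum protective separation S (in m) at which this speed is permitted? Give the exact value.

stop time T_s = (7/5)/(1/2) = 2.8000 s
reaction-phase robot travel = 1.4000·0.0400 = 0.0560 m
braking distance = 1.4000²/(2·0.5000) = 1.9600 m
human closes 1.6000·2.8400 = 4.5440 m
margins: 0.0400+0.0800+0.0500 = 0.1700 m
S_min ≈ 0.0560+1.9600+4.5440+0.1700  ⇒  S_min = 673/100 m

S_min = 673/100 m = 6.7300 m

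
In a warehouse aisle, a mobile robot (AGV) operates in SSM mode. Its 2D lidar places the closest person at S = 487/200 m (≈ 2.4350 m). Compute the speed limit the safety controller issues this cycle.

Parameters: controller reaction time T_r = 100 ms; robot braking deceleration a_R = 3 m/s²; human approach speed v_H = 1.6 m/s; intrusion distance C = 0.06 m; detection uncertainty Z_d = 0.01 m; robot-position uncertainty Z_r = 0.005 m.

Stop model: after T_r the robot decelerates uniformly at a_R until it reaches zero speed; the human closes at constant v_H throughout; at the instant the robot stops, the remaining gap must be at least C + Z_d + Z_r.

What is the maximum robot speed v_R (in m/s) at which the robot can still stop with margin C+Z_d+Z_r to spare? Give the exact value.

collect terms ⇒ (1/6)·v_R² + (19/30)·v_R + (-11/5) = 0
  disc = (19/30)² − 4·(1/6)·(-11/5) = 1681/900 ; √disc = 41/30
  v_R = (−(19/30) + 41/30) / (2·(1/6)) = 11/5 m/s
check:
braking lasts T_s = (11/5)/3 = 0.7333 s
robot in T_r: 2.2000·0.1000 = 0.2200 m
robot covers 2.2000·0.7333 − ½·3.0000·0.7333² = 0.8067 m while stopping
human over T_r+T_s: 1.6000·(0.1000+0.7333) = 1.3333 m
residual clearance needed = 0.0600+0.0100+0.0050 = 0.0750 m
sum ≈ 0.2200+0.8067+1.3333+0.0750 ≈ 2.4350 m = S ✓

v_R_max = 11/5 m/s = 2.2000 m/s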